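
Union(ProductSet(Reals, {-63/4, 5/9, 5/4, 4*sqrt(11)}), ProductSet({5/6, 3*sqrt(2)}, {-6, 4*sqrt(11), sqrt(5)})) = Union(ProductSet({5/6, 3*sqrt(2)}, {-6, 4*sqrt(11), sqrt(5)}), ProductSet(Reals, {-63/4, 5/9, 5/4, 4*sqrt(11)}))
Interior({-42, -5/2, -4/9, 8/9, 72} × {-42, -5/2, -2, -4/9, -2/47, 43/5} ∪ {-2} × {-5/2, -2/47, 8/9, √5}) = ∅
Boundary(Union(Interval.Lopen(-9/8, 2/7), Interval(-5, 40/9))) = {-5, 40/9}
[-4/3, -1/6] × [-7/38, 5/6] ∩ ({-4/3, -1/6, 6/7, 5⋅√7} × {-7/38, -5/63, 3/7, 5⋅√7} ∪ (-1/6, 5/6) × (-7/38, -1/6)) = {-4/3, -1/6} × {-7/38, -5/63, 3/7}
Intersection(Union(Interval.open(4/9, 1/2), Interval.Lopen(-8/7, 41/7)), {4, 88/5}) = {4}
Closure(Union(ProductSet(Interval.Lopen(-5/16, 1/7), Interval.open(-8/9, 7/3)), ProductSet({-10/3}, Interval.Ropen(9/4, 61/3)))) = Union(ProductSet({-10/3}, Interval(9/4, 61/3)), ProductSet({-5/16, 1/7}, Interval(-8/9, 7/3)), ProductSet(Interval(-5/16, 1/7), {-8/9, 7/3}), ProductSet(Interval.Lopen(-5/16, 1/7), Interval.open(-8/9, 7/3)))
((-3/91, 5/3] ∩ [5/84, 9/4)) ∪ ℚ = ℚ ∪ [5/84, 5/3]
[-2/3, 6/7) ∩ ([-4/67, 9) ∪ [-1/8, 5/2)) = [-1/8, 6/7)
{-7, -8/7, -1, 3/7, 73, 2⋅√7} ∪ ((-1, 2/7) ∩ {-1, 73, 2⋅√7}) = {-7, -8/7, -1, 3/7, 73, 2⋅√7}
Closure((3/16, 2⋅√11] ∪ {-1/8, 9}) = {-1/8, 9} ∪ [3/16, 2⋅√11]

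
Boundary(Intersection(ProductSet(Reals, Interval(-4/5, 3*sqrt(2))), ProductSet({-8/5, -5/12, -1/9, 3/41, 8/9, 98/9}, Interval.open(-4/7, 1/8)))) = ProductSet({-8/5, -5/12, -1/9, 3/41, 8/9, 98/9}, Interval(-4/7, 1/8))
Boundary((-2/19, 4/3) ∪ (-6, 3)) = {-6, 3}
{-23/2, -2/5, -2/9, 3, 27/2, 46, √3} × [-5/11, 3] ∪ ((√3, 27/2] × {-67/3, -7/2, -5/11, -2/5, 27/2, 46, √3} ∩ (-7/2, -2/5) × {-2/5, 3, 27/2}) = {-23/2, -2/5, -2/9, 3, 27/2, 46, √3} × [-5/11, 3]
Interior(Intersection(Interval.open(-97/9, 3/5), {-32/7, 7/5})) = EmptySet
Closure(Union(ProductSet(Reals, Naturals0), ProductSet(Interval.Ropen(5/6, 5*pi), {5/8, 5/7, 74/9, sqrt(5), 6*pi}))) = Union(ProductSet(Interval(5/6, 5*pi), {5/8, 5/7, 74/9, sqrt(5), 6*pi}), ProductSet(Reals, Naturals0))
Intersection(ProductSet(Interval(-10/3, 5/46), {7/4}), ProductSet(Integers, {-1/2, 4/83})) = EmptySet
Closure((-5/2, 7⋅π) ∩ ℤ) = {-2, -1, …, 21}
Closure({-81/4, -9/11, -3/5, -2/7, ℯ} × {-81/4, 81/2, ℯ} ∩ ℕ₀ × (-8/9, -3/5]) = ∅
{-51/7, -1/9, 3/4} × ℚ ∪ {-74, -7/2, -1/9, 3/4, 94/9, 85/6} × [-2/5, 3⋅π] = ({-51/7, -1/9, 3/4} × ℚ) ∪ ({-74, -7/2, -1/9, 3/4, 94/9, 85/6} × [-2/5, 3⋅π])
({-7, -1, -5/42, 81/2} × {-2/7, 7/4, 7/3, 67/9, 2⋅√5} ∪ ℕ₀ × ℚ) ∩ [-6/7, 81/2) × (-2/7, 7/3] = ({-5/42} × {7/4, 7/3}) ∪ ({0, 1, …, 40} × (ℚ ∩ (-2/7, 7/3]))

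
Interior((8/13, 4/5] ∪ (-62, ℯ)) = (-62, ℯ)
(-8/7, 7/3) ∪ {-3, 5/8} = {-3} ∪ (-8/7, 7/3)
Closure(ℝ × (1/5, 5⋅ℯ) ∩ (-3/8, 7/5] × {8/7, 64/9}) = [-3/8, 7/5] × {8/7, 64/9}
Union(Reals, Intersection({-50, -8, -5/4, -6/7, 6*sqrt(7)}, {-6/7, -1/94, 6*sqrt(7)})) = Reals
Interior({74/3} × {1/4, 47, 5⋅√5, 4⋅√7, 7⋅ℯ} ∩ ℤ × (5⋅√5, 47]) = ∅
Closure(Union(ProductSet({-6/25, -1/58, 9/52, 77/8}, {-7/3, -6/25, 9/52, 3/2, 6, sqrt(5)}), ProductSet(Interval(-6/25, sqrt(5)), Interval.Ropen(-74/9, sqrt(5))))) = Union(ProductSet({-6/25, -1/58, 9/52, 77/8}, {-7/3, -6/25, 9/52, 3/2, 6, sqrt(5)}), ProductSet(Interval(-6/25, sqrt(5)), Interval(-74/9, sqrt(5))))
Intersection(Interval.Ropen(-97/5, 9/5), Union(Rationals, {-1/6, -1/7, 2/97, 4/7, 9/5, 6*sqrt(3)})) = Intersection(Interval.Ropen(-97/5, 9/5), Rationals)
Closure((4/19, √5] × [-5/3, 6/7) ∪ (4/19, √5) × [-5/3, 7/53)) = ({4/19, √5} × [-5/3, 6/7]) ∪ ([4/19, √5] × {-5/3, 6/7}) ∪ ((4/19, √5] × [-5/3, 6/7))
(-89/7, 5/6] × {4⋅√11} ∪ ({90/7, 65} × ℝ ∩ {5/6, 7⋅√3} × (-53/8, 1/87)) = (-89/7, 5/6] × {4⋅√11}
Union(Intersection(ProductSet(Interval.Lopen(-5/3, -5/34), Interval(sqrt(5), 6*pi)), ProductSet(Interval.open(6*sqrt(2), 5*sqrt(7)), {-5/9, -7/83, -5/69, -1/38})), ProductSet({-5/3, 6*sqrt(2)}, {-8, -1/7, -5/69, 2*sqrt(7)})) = ProductSet({-5/3, 6*sqrt(2)}, {-8, -1/7, -5/69, 2*sqrt(7)})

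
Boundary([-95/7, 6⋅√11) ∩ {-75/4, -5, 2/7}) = {-5, 2/7}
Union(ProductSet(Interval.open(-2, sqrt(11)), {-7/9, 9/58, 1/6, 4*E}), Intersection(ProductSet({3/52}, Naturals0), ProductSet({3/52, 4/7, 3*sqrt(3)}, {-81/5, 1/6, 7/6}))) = ProductSet(Interval.open(-2, sqrt(11)), {-7/9, 9/58, 1/6, 4*E})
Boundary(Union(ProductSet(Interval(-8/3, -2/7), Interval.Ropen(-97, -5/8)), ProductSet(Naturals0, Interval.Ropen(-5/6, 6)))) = Union(ProductSet(Complement(Naturals0, Interval.open(-8/3, -2/7)), Interval(-5/6, 6)), ProductSet({-8/3, -2/7}, Interval(-97, -5/8)), ProductSet(Interval(-8/3, -2/7), {-97, -5/8}), ProductSet(Naturals0, Interval(-5/8, 6)))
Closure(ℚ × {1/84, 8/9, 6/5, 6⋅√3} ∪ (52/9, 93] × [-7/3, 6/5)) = ({52/9, 93} × [-7/3, 6/5]) ∪ ([52/9, 93] × {-7/3, 6/5}) ∪ (ℝ × {6/5, 6⋅√3}) ∪ ((52/9, 93] × [-7/3, 6/5)) ∪ ((ℚ ∪ (-∞, 52/9] ∪ [93, ∞)) × {1/84, 8/9, 6/5, 6⋅√3})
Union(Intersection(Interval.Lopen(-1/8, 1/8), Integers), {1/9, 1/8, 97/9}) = Union({1/9, 1/8, 97/9}, Range(0, 1, 1))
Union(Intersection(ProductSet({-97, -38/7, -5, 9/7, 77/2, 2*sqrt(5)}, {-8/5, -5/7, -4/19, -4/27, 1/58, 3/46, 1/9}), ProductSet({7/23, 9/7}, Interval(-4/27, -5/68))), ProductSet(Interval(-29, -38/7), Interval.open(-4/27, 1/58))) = Union(ProductSet({9/7}, {-4/27}), ProductSet(Interval(-29, -38/7), Interval.open(-4/27, 1/58)))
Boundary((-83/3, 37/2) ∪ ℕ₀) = {-83/3, 37/2} ∪ (ℕ₀ \ (-83/3, 37/2))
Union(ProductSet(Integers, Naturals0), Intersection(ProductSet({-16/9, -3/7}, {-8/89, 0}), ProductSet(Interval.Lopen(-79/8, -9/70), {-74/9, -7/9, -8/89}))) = Union(ProductSet({-16/9, -3/7}, {-8/89}), ProductSet(Integers, Naturals0))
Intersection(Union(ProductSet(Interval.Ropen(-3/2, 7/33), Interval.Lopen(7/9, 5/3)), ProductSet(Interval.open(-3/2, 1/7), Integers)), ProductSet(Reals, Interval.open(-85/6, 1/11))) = ProductSet(Interval.open(-3/2, 1/7), Range(-14, 1, 1))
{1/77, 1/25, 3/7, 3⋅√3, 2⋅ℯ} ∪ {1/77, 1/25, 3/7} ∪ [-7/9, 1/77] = [-7/9, 1/77] ∪ {1/25, 3/7, 3⋅√3, 2⋅ℯ}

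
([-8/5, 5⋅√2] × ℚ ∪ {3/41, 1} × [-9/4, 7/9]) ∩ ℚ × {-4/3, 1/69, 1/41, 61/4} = (ℚ ∩ [-8/5, 5⋅√2]) × {-4/3, 1/69, 1/41, 61/4}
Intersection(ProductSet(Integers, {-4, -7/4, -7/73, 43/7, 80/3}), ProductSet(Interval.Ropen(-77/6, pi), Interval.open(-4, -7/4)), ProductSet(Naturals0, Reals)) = EmptySet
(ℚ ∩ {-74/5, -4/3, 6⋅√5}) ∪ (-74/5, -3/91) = [-74/5, -3/91)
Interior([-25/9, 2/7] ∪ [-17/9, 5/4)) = (-25/9, 5/4)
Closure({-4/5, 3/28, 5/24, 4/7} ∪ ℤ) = ℤ ∪ {-4/5, 3/28, 5/24, 4/7}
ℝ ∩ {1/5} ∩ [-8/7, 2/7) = {1/5}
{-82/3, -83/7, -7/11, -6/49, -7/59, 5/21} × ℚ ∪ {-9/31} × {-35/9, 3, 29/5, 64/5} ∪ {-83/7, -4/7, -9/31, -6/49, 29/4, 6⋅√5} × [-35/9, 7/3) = ({-9/31} × {-35/9, 3, 29/5, 64/5}) ∪ ({-82/3, -83/7, -7/11, -6/49, -7/59, 5/21} × ℚ) ∪ ({-83/7, -4/7, -9/31, -6/49, 29/4, 6⋅√5} × [-35/9, 7/3))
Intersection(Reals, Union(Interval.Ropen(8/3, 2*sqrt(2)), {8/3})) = Interval.Ropen(8/3, 2*sqrt(2))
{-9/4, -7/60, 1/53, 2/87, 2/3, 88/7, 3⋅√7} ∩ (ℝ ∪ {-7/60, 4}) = {-9/4, -7/60, 1/53, 2/87, 2/3, 88/7, 3⋅√7}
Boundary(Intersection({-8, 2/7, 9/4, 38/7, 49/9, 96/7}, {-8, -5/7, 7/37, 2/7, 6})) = {-8, 2/7}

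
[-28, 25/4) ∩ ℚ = ℚ ∩ [-28, 25/4)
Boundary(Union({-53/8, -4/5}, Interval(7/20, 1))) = {-53/8, -4/5, 7/20, 1}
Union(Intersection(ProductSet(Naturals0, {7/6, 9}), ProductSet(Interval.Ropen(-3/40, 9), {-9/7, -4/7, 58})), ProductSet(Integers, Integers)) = ProductSet(Integers, Integers)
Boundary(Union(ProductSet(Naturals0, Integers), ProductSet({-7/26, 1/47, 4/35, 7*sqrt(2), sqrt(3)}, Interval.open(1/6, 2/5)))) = Union(ProductSet({-7/26, 1/47, 4/35, 7*sqrt(2), sqrt(3)}, Interval(1/6, 2/5)), ProductSet(Naturals0, Integers))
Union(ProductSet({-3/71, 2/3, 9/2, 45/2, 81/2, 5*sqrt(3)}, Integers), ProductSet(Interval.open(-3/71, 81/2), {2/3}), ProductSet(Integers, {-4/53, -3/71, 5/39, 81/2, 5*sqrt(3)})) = Union(ProductSet({-3/71, 2/3, 9/2, 45/2, 81/2, 5*sqrt(3)}, Integers), ProductSet(Integers, {-4/53, -3/71, 5/39, 81/2, 5*sqrt(3)}), ProductSet(Interval.open(-3/71, 81/2), {2/3}))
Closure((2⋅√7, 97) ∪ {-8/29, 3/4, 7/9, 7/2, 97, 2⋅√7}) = {-8/29, 3/4, 7/9, 7/2} ∪ [2⋅√7, 97]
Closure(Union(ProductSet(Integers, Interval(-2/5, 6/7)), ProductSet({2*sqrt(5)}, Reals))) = Union(ProductSet({2*sqrt(5)}, Reals), ProductSet(Integers, Interval(-2/5, 6/7)))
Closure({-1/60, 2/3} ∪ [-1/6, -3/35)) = [-1/6, -3/35] ∪ {-1/60, 2/3}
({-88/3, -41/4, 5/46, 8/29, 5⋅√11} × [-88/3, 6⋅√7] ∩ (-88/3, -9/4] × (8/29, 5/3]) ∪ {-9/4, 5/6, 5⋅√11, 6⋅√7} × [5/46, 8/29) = ({-41/4} × (8/29, 5/3]) ∪ ({-9/4, 5/6, 5⋅√11, 6⋅√7} × [5/46, 8/29))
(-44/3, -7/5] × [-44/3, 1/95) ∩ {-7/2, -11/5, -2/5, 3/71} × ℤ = {-7/2, -11/5} × {-14, -13, …, 0}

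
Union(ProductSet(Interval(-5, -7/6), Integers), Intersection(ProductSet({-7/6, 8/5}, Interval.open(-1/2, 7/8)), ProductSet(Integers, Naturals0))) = ProductSet(Interval(-5, -7/6), Integers)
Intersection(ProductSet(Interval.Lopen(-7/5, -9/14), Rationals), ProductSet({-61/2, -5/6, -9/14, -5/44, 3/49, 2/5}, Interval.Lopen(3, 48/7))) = ProductSet({-5/6, -9/14}, Intersection(Interval.Lopen(3, 48/7), Rationals))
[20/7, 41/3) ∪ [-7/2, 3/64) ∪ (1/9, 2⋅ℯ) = [-7/2, 3/64) ∪ (1/9, 41/3)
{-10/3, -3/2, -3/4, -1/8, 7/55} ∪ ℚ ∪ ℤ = ℚ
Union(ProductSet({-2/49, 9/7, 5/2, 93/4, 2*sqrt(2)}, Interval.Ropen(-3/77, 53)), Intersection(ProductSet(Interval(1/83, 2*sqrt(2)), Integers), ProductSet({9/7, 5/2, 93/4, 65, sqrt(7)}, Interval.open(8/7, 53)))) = Union(ProductSet({9/7, 5/2, sqrt(7)}, Range(2, 53, 1)), ProductSet({-2/49, 9/7, 5/2, 93/4, 2*sqrt(2)}, Interval.Ropen(-3/77, 53)))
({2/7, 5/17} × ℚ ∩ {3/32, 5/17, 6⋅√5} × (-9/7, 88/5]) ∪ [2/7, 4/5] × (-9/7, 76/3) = [2/7, 4/5] × (-9/7, 76/3)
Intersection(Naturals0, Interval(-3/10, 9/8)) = Range(0, 2, 1)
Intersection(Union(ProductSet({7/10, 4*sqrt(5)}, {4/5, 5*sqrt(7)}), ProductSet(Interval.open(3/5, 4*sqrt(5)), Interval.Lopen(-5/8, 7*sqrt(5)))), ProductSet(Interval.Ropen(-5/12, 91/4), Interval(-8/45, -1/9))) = ProductSet(Interval.open(3/5, 4*sqrt(5)), Interval(-8/45, -1/9))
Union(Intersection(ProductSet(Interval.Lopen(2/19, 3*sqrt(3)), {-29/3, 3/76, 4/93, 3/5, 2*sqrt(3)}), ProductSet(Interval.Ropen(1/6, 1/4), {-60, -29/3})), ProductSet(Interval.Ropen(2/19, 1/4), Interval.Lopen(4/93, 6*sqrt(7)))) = Union(ProductSet(Interval.Ropen(2/19, 1/4), Interval.Lopen(4/93, 6*sqrt(7))), ProductSet(Interval.Ropen(1/6, 1/4), {-29/3}))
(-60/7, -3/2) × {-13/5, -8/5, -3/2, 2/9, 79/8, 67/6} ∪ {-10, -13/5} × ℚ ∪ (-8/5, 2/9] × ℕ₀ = ({-10, -13/5} × ℚ) ∪ ((-8/5, 2/9] × ℕ₀) ∪ ((-60/7, -3/2) × {-13/5, -8/5, -3/2, 2/9, 79/8, 67/6})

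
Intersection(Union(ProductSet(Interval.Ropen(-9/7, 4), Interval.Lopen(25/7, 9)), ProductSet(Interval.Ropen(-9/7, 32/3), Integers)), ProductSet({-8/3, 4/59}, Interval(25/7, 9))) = ProductSet({4/59}, Union(Interval.Lopen(25/7, 9), Range(4, 10, 1)))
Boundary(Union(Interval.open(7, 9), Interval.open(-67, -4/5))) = {-67, -4/5, 7, 9}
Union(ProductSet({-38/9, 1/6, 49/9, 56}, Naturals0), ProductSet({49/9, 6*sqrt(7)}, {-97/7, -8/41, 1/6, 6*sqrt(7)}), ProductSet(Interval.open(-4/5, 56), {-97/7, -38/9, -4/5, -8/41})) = Union(ProductSet({49/9, 6*sqrt(7)}, {-97/7, -8/41, 1/6, 6*sqrt(7)}), ProductSet({-38/9, 1/6, 49/9, 56}, Naturals0), ProductSet(Interval.open(-4/5, 56), {-97/7, -38/9, -4/5, -8/41}))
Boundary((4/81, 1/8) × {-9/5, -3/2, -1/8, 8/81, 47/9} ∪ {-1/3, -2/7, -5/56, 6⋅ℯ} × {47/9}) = ({-1/3, -2/7, -5/56, 6⋅ℯ} × {47/9}) ∪ ([4/81, 1/8] × {-9/5, -3/2, -1/8, 8/81, 47/9})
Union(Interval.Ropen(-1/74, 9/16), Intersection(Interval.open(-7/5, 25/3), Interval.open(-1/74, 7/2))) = Interval.Ropen(-1/74, 7/2)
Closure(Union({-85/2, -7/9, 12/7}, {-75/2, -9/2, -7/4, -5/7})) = {-85/2, -75/2, -9/2, -7/4, -7/9, -5/7, 12/7}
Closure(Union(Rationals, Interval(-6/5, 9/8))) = Union(Interval(-oo, oo), Rationals)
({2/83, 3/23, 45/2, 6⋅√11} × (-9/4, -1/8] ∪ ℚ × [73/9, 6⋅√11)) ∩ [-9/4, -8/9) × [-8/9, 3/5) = ∅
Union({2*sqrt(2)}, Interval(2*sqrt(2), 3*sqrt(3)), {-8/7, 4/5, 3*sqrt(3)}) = Union({-8/7, 4/5}, Interval(2*sqrt(2), 3*sqrt(3)))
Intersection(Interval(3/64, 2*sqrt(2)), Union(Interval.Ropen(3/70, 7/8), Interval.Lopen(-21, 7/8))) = Interval(3/64, 7/8)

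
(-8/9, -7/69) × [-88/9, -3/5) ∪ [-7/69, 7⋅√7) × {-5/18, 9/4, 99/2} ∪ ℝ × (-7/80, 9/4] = (ℝ × (-7/80, 9/4]) ∪ ((-8/9, -7/69) × [-88/9, -3/5)) ∪ ([-7/69, 7⋅√7) × {-5/18, 9/4, 99/2})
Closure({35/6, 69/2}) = {35/6, 69/2}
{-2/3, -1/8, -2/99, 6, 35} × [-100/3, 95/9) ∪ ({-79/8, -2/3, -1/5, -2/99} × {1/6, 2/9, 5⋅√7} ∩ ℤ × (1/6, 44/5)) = {-2/3, -1/8, -2/99, 6, 35} × [-100/3, 95/9)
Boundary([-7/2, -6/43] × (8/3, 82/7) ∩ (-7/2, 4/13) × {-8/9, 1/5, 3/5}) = ∅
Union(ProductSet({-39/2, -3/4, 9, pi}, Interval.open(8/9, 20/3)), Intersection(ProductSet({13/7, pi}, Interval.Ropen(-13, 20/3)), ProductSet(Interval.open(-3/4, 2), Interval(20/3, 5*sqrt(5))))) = ProductSet({-39/2, -3/4, 9, pi}, Interval.open(8/9, 20/3))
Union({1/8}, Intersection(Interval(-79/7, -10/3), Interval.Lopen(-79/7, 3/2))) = Union({1/8}, Interval.Lopen(-79/7, -10/3))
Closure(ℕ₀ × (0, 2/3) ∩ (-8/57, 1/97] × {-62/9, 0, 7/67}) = {0} × {7/67}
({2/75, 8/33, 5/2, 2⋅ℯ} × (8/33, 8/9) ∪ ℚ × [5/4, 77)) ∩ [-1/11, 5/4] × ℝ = ({2/75, 8/33} × (8/33, 8/9)) ∪ ((ℚ ∩ [-1/11, 5/4]) × [5/4, 77))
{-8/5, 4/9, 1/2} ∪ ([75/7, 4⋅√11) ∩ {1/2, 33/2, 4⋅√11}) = {-8/5, 4/9, 1/2}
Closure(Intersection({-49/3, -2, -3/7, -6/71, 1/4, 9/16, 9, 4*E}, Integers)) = {-2, 9}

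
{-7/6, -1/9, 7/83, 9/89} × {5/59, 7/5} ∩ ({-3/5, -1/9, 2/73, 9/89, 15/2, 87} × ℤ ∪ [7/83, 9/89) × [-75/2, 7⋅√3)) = {7/83} × {5/59, 7/5}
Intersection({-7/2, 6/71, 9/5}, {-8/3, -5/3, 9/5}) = {9/5}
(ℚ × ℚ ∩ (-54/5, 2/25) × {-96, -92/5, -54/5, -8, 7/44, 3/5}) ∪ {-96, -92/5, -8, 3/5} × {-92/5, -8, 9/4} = ({-96, -92/5, -8, 3/5} × {-92/5, -8, 9/4}) ∪ ((ℚ ∩ (-54/5, 2/25)) × {-96, -92/5, -54/5, -8, 7/44, 3/5})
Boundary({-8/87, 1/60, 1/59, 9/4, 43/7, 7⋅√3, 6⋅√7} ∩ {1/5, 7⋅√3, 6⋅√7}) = {7⋅√3, 6⋅√7}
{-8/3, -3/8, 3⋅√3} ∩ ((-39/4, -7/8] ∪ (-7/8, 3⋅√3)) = {-8/3, -3/8}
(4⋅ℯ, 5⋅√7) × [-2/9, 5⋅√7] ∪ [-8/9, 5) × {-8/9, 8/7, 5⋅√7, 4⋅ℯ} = ([-8/9, 5) × {-8/9, 8/7, 5⋅√7, 4⋅ℯ}) ∪ ((4⋅ℯ, 5⋅√7) × [-2/9, 5⋅√7])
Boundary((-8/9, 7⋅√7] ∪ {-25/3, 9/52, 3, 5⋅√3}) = {-25/3, -8/9, 7⋅√7}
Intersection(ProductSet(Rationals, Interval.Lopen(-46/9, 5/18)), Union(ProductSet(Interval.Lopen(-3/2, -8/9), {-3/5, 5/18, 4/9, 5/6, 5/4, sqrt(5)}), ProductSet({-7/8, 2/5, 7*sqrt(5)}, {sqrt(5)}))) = ProductSet(Intersection(Interval.Lopen(-3/2, -8/9), Rationals), {-3/5, 5/18})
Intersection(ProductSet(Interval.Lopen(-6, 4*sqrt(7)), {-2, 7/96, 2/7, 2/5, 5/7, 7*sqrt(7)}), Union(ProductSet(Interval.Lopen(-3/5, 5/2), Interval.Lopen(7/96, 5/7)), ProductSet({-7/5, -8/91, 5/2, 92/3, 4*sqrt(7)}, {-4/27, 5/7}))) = Union(ProductSet({-7/5, -8/91, 5/2, 4*sqrt(7)}, {5/7}), ProductSet(Interval.Lopen(-3/5, 5/2), {2/7, 2/5, 5/7}))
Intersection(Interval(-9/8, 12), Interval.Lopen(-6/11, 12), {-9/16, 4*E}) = {4*E}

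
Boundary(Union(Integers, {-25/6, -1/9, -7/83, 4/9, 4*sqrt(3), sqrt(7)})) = Union({-25/6, -1/9, -7/83, 4/9, 4*sqrt(3), sqrt(7)}, Integers)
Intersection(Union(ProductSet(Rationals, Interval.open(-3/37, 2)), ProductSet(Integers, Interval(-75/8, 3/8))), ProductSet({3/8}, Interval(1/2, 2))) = ProductSet({3/8}, Interval.Ropen(1/2, 2))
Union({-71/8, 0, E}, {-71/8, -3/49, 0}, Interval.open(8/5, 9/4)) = Union({-71/8, -3/49, 0, E}, Interval.open(8/5, 9/4))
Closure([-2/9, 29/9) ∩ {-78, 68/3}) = ∅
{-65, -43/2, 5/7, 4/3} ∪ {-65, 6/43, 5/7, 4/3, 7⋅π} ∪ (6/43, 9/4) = {-65, -43/2, 7⋅π} ∪ [6/43, 9/4)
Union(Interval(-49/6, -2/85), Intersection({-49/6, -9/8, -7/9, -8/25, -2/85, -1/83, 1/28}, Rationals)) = Union({-1/83, 1/28}, Interval(-49/6, -2/85))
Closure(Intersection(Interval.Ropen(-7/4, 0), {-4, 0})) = EmptySet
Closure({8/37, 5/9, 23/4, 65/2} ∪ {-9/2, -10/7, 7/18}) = {-9/2, -10/7, 8/37, 7/18, 5/9, 23/4, 65/2}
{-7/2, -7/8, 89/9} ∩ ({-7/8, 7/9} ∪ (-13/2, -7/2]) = {-7/2, -7/8}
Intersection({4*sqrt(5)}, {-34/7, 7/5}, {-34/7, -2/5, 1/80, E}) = EmptySet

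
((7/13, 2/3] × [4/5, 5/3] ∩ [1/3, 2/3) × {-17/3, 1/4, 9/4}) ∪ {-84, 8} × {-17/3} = {-84, 8} × {-17/3}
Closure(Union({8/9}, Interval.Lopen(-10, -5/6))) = Union({8/9}, Interval(-10, -5/6))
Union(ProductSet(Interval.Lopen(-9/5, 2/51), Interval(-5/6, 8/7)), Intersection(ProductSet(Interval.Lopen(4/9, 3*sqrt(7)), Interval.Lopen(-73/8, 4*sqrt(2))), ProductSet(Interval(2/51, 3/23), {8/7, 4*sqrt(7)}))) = ProductSet(Interval.Lopen(-9/5, 2/51), Interval(-5/6, 8/7))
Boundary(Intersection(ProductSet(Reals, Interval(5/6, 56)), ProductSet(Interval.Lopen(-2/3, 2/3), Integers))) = ProductSet(Interval(-2/3, 2/3), Range(1, 57, 1))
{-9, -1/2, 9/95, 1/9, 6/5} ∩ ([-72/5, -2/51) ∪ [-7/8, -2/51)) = {-9, -1/2}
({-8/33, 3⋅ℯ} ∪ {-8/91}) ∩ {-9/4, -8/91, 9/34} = {-8/91}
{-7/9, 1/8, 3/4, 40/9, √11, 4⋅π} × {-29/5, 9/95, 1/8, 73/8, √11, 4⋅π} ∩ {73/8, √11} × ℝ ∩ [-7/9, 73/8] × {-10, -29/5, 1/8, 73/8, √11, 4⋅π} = {√11} × {-29/5, 1/8, 73/8, √11, 4⋅π}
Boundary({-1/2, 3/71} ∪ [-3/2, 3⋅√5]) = {-3/2, 3⋅√5}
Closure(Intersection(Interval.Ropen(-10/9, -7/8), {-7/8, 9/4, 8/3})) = EmptySet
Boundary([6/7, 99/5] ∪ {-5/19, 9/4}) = {-5/19, 6/7, 99/5}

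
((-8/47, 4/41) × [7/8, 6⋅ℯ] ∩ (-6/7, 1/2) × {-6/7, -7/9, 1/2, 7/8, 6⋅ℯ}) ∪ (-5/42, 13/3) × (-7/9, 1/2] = ((-8/47, 4/41) × {7/8, 6⋅ℯ}) ∪ ((-5/42, 13/3) × (-7/9, 1/2])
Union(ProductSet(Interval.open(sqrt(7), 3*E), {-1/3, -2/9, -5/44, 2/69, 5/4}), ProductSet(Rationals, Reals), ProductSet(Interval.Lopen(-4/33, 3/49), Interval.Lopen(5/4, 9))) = Union(ProductSet(Interval.Lopen(-4/33, 3/49), Interval.Lopen(5/4, 9)), ProductSet(Interval.open(sqrt(7), 3*E), {-1/3, -2/9, -5/44, 2/69, 5/4}), ProductSet(Rationals, Reals))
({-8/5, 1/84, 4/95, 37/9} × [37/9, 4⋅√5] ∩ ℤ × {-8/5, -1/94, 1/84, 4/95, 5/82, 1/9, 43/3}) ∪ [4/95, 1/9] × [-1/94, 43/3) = [4/95, 1/9] × [-1/94, 43/3)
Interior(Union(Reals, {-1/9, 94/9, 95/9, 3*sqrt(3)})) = Reals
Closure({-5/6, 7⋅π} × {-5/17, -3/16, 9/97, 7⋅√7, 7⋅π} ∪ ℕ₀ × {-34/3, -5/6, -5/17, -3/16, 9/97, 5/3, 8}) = (ℕ₀ × {-34/3, -5/6, -5/17, -3/16, 9/97, 5/3, 8}) ∪ ({-5/6, 7⋅π} × {-5/17, -3/16, 9/97, 7⋅√7, 7⋅π})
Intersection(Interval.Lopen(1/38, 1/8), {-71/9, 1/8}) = {1/8}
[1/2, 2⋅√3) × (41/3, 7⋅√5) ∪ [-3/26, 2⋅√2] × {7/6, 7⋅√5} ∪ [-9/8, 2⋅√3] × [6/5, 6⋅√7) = ([-3/26, 2⋅√2] × {7/6, 7⋅√5}) ∪ ([-9/8, 2⋅√3] × [6/5, 6⋅√7))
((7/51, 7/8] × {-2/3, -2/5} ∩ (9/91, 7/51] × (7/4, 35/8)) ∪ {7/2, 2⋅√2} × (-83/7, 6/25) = {7/2, 2⋅√2} × (-83/7, 6/25)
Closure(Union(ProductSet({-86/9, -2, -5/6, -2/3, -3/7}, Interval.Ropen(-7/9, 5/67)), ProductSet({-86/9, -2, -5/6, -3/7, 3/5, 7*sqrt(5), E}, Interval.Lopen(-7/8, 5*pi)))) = Union(ProductSet({-86/9, -2, -5/6, -2/3, -3/7}, Interval(-7/9, 5/67)), ProductSet({-86/9, -2, -5/6, -3/7, 3/5, 7*sqrt(5), E}, Interval(-7/8, 5*pi)))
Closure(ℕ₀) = ℕ₀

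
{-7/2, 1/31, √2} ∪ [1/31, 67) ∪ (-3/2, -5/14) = {-7/2} ∪ (-3/2, -5/14) ∪ [1/31, 67)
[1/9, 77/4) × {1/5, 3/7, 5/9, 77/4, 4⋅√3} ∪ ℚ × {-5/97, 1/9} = (ℚ × {-5/97, 1/9}) ∪ ([1/9, 77/4) × {1/5, 3/7, 5/9, 77/4, 4⋅√3})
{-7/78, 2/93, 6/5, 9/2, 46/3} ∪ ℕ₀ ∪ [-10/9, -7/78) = [-10/9, -7/78] ∪ ℕ₀ ∪ {2/93, 6/5, 9/2, 46/3}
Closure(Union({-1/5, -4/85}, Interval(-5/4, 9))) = Interval(-5/4, 9)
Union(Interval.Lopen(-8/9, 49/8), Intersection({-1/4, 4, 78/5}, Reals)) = Union({78/5}, Interval.Lopen(-8/9, 49/8))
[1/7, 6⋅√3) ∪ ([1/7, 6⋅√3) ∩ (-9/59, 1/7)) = [1/7, 6⋅√3)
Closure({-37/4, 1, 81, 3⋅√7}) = {-37/4, 1, 81, 3⋅√7}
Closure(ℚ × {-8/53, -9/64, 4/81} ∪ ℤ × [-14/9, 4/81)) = (ℝ × {-8/53, -9/64, 4/81}) ∪ (ℤ × [-14/9, 4/81])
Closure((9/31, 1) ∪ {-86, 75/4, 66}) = {-86, 75/4, 66} ∪ [9/31, 1]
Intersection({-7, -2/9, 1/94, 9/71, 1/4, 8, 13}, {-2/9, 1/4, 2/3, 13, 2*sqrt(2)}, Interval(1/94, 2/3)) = {1/4}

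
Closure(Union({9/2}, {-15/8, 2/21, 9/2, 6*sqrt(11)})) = {-15/8, 2/21, 9/2, 6*sqrt(11)}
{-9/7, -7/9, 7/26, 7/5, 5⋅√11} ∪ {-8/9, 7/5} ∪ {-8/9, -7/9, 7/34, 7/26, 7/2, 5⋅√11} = {-9/7, -8/9, -7/9, 7/34, 7/26, 7/5, 7/2, 5⋅√11}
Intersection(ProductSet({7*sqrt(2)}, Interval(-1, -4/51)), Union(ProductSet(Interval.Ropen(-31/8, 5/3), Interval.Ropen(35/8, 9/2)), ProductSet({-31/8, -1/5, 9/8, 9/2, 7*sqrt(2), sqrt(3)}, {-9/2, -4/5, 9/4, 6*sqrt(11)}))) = ProductSet({7*sqrt(2)}, {-4/5})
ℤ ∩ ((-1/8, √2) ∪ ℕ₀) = ℕ₀ ∪ {0, 1}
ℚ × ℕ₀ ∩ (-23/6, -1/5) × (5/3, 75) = (ℚ ∩ (-23/6, -1/5)) × {2, 3, …, 74}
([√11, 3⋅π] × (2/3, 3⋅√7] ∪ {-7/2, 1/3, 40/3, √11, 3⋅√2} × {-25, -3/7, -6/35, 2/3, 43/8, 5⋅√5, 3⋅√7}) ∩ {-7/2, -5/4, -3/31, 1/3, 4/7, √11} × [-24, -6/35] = {-7/2, 1/3, √11} × {-3/7, -6/35}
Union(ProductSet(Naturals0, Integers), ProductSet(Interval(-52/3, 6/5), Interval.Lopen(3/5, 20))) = Union(ProductSet(Interval(-52/3, 6/5), Interval.Lopen(3/5, 20)), ProductSet(Naturals0, Integers))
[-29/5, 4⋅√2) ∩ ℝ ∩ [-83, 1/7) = [-29/5, 1/7)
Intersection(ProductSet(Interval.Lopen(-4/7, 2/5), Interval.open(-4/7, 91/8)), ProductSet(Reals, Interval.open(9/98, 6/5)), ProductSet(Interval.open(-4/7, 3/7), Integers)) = ProductSet(Interval.Lopen(-4/7, 2/5), Range(1, 2, 1))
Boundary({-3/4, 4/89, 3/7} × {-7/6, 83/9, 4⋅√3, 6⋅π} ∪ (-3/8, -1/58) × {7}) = ([-3/8, -1/58] × {7}) ∪ ({-3/4, 4/89, 3/7} × {-7/6, 83/9, 4⋅√3, 6⋅π})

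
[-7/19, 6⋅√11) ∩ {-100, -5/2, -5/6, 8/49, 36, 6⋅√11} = {8/49}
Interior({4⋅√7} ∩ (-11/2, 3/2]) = ∅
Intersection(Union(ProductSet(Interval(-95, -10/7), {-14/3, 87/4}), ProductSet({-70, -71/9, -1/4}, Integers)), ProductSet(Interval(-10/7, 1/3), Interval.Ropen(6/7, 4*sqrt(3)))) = ProductSet({-1/4}, Range(1, 7, 1))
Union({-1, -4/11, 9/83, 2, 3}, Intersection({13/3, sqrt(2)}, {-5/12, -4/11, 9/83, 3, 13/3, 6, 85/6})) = {-1, -4/11, 9/83, 2, 3, 13/3}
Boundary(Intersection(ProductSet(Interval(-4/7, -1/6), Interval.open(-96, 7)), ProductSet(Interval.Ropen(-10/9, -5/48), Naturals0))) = ProductSet(Interval(-4/7, -1/6), Range(0, 7, 1))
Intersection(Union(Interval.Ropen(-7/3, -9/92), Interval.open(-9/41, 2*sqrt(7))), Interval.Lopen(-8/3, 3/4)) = Interval(-7/3, 3/4)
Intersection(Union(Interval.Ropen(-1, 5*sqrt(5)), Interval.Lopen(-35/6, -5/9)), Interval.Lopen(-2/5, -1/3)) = Interval.Lopen(-2/5, -1/3)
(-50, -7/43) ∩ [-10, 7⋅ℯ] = [-10, -7/43)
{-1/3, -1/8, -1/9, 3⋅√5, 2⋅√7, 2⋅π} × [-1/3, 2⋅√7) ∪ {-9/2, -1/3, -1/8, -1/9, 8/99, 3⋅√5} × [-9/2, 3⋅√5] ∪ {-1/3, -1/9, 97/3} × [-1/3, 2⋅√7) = ({-9/2, -1/3, -1/8, -1/9, 8/99, 3⋅√5} × [-9/2, 3⋅√5]) ∪ ({-1/3, -1/8, -1/9, 97/3, 3⋅√5, 2⋅√7, 2⋅π} × [-1/3, 2⋅√7))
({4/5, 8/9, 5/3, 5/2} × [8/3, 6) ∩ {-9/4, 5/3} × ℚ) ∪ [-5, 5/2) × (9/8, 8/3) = ({5/3} × (ℚ ∩ [8/3, 6))) ∪ ([-5, 5/2) × (9/8, 8/3))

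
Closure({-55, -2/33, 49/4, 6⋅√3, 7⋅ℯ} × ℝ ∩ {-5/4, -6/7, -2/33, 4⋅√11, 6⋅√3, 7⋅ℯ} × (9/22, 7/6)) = {-2/33, 6⋅√3, 7⋅ℯ} × [9/22, 7/6]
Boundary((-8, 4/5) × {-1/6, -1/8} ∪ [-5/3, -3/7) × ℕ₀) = ([-5/3, -3/7] × ℕ₀) ∪ ([-8, 4/5] × {-1/6, -1/8})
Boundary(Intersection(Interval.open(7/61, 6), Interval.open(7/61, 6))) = {7/61, 6}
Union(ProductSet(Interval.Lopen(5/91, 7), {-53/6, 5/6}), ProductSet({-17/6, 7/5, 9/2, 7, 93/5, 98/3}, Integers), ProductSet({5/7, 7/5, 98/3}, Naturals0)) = Union(ProductSet({5/7, 7/5, 98/3}, Naturals0), ProductSet({-17/6, 7/5, 9/2, 7, 93/5, 98/3}, Integers), ProductSet(Interval.Lopen(5/91, 7), {-53/6, 5/6}))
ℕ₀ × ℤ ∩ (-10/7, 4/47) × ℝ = {0} × ℤ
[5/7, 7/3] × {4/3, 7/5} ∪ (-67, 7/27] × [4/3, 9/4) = ([5/7, 7/3] × {4/3, 7/5}) ∪ ((-67, 7/27] × [4/3, 9/4))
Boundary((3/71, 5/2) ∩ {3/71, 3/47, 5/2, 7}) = {3/47}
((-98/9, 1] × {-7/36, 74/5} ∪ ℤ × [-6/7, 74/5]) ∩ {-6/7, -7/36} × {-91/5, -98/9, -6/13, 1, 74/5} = {-6/7, -7/36} × {74/5}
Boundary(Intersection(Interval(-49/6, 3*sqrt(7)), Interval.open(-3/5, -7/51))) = {-3/5, -7/51}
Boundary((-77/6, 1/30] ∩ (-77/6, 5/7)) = {-77/6, 1/30}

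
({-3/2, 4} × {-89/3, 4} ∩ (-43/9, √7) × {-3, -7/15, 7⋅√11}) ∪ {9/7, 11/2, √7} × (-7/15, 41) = {9/7, 11/2, √7} × (-7/15, 41)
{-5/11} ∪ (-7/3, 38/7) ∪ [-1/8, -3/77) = (-7/3, 38/7)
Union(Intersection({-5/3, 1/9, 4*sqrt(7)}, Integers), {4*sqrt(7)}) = {4*sqrt(7)}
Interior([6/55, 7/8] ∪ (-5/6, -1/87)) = (-5/6, -1/87) ∪ (6/55, 7/8)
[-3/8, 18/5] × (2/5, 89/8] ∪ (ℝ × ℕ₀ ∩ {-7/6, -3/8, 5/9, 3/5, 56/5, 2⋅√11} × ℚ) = ([-3/8, 18/5] × (2/5, 89/8]) ∪ ({-7/6, -3/8, 5/9, 3/5, 56/5, 2⋅√11} × ℕ₀)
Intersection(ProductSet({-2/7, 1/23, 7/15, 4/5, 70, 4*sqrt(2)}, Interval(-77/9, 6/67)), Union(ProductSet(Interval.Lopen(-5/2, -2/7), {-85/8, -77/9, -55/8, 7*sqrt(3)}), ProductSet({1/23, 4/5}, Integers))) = Union(ProductSet({-2/7}, {-77/9, -55/8}), ProductSet({1/23, 4/5}, Range(-8, 1, 1)))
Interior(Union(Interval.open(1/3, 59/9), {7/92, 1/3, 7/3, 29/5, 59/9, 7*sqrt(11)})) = Interval.open(1/3, 59/9)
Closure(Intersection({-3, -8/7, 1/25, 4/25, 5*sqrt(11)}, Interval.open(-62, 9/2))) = {-3, -8/7, 1/25, 4/25}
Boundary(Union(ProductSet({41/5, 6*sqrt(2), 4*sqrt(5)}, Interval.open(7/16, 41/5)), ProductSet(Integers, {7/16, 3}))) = Union(ProductSet({41/5, 6*sqrt(2), 4*sqrt(5)}, Interval(7/16, 41/5)), ProductSet(Integers, {7/16, 3}))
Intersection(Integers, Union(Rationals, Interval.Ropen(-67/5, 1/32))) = Integers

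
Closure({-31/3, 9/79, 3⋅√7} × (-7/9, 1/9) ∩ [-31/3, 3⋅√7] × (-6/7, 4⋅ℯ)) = {-31/3, 9/79, 3⋅√7} × [-7/9, 1/9]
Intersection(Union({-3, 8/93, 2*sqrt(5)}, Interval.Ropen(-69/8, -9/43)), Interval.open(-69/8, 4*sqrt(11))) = Union({8/93, 2*sqrt(5)}, Interval.open(-69/8, -9/43))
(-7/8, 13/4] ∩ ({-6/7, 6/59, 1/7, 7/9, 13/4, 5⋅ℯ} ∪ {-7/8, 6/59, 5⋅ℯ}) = {-6/7, 6/59, 1/7, 7/9, 13/4}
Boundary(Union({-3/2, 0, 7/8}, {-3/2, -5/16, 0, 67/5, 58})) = {-3/2, -5/16, 0, 7/8, 67/5, 58}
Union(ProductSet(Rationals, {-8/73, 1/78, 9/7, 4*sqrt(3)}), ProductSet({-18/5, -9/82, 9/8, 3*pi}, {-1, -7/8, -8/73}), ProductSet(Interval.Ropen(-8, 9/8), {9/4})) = Union(ProductSet({-18/5, -9/82, 9/8, 3*pi}, {-1, -7/8, -8/73}), ProductSet(Interval.Ropen(-8, 9/8), {9/4}), ProductSet(Rationals, {-8/73, 1/78, 9/7, 4*sqrt(3)}))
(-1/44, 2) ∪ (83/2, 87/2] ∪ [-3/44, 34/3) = [-3/44, 34/3) ∪ (83/2, 87/2]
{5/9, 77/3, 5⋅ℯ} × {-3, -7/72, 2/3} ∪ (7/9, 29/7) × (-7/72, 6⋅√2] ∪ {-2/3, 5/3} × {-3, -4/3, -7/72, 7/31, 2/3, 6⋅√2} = ({5/9, 77/3, 5⋅ℯ} × {-3, -7/72, 2/3}) ∪ ({-2/3, 5/3} × {-3, -4/3, -7/72, 7/31, 2/3, 6⋅√2}) ∪ ((7/9, 29/7) × (-7/72, 6⋅√2])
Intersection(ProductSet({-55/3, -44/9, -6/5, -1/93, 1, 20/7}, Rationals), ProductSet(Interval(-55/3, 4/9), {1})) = ProductSet({-55/3, -44/9, -6/5, -1/93}, {1})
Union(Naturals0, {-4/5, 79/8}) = Union({-4/5, 79/8}, Naturals0)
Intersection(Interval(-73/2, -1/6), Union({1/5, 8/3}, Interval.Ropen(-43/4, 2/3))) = Interval(-43/4, -1/6)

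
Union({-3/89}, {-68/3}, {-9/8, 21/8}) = {-68/3, -9/8, -3/89, 21/8}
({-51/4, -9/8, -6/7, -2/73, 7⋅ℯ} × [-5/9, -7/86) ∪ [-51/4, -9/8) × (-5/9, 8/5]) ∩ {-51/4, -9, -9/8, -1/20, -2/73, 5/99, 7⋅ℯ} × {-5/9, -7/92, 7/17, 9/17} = ({-51/4, -9} × {-7/92, 7/17, 9/17}) ∪ ({-51/4, -9/8, -2/73, 7⋅ℯ} × {-5/9})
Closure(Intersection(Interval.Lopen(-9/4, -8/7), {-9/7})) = {-9/7}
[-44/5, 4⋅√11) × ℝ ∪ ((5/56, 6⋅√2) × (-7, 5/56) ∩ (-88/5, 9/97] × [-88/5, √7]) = [-44/5, 4⋅√11) × ℝ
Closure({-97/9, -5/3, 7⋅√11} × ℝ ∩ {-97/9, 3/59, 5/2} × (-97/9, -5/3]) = {-97/9} × [-97/9, -5/3]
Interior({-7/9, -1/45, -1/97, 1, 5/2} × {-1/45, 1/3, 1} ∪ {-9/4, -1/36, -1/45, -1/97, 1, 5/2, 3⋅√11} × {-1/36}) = ∅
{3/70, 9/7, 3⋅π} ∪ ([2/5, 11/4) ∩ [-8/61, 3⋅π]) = {3/70, 3⋅π} ∪ [2/5, 11/4)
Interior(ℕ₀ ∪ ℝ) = ℝ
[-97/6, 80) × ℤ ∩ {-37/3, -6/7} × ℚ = {-37/3, -6/7} × ℤ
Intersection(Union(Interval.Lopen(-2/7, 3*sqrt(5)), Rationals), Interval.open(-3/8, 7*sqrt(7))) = Union(Intersection(Interval.open(-3/8, 7*sqrt(7)), Rationals), Interval(-2/7, 3*sqrt(5)))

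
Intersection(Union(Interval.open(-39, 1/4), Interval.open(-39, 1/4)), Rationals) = Intersection(Interval.open(-39, 1/4), Rationals)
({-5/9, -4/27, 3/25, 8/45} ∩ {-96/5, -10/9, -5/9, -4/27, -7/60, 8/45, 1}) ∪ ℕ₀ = {-5/9, -4/27, 8/45} ∪ ℕ₀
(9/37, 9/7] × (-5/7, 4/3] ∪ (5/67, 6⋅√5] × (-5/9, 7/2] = ((9/37, 9/7] × (-5/7, 4/3]) ∪ ((5/67, 6⋅√5] × (-5/9, 7/2])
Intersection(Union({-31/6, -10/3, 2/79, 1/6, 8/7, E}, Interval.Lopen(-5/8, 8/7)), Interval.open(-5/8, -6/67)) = Interval.open(-5/8, -6/67)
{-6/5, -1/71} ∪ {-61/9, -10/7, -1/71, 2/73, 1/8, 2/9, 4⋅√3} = {-61/9, -10/7, -6/5, -1/71, 2/73, 1/8, 2/9, 4⋅√3}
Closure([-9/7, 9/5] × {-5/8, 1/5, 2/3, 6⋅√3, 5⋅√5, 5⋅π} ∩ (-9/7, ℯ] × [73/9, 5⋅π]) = [-9/7, 9/5] × {6⋅√3, 5⋅√5, 5⋅π}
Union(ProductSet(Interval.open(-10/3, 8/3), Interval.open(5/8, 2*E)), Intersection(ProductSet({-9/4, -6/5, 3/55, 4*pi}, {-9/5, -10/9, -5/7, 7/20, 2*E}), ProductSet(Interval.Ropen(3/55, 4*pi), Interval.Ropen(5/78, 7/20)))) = ProductSet(Interval.open(-10/3, 8/3), Interval.open(5/8, 2*E))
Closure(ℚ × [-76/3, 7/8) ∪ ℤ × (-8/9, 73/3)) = (ℤ × [-8/9, 73/3]) ∪ (ℝ × [-76/3, 7/8])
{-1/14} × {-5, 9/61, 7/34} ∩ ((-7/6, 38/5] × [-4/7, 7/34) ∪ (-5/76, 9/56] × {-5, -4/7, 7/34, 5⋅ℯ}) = {-1/14} × {9/61}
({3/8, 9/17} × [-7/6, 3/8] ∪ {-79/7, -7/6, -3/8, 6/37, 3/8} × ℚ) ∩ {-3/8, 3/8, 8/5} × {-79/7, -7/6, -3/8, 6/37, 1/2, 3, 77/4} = {-3/8, 3/8} × {-79/7, -7/6, -3/8, 6/37, 1/2, 3, 77/4}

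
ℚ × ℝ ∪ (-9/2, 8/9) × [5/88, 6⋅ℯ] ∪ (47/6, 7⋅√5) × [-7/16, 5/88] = (ℚ × ℝ) ∪ ((-9/2, 8/9) × [5/88, 6⋅ℯ]) ∪ ((47/6, 7⋅√5) × [-7/16, 5/88])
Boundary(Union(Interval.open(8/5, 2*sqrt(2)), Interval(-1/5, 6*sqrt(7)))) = {-1/5, 6*sqrt(7)}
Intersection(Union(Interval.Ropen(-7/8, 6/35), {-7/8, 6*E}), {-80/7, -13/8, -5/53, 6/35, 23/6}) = {-5/53}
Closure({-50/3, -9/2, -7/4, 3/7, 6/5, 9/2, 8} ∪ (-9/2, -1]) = {-50/3, 3/7, 6/5, 9/2, 8} ∪ [-9/2, -1]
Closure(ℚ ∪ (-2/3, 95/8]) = ℚ ∪ (-∞, ∞)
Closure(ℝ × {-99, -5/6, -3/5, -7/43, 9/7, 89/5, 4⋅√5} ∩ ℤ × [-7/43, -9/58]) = ℤ × {-7/43}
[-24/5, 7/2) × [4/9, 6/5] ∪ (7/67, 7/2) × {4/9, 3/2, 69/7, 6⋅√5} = ([-24/5, 7/2) × [4/9, 6/5]) ∪ ((7/67, 7/2) × {4/9, 3/2, 69/7, 6⋅√5})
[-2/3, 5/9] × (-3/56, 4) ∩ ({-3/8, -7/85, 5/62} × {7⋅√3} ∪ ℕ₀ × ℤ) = {0} × {0, 1, 2, 3}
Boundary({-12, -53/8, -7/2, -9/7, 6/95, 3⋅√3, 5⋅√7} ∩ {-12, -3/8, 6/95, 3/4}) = {-12, 6/95}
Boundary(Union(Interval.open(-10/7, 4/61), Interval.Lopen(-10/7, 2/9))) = {-10/7, 2/9}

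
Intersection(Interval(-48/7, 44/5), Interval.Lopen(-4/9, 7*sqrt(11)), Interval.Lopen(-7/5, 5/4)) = Interval.Lopen(-4/9, 5/4)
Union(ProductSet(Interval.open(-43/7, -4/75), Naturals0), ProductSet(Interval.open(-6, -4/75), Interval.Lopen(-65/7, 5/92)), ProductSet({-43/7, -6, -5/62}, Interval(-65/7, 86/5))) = Union(ProductSet({-43/7, -6, -5/62}, Interval(-65/7, 86/5)), ProductSet(Interval.open(-43/7, -4/75), Naturals0), ProductSet(Interval.open(-6, -4/75), Interval.Lopen(-65/7, 5/92)))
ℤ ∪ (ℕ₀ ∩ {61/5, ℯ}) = ℤ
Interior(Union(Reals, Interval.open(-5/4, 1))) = Interval(-oo, oo)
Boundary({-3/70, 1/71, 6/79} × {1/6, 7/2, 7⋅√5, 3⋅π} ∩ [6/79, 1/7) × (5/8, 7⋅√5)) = {6/79} × {7/2, 3⋅π}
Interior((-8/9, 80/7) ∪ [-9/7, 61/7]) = (-9/7, 80/7)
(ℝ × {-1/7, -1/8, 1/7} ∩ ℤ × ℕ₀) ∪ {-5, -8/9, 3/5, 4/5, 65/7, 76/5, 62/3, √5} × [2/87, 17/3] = {-5, -8/9, 3/5, 4/5, 65/7, 76/5, 62/3, √5} × [2/87, 17/3]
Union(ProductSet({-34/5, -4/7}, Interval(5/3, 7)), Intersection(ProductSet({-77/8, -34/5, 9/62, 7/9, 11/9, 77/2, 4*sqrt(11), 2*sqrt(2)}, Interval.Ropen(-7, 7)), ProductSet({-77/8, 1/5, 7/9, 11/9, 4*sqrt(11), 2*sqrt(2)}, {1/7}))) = Union(ProductSet({-34/5, -4/7}, Interval(5/3, 7)), ProductSet({-77/8, 7/9, 11/9, 4*sqrt(11), 2*sqrt(2)}, {1/7}))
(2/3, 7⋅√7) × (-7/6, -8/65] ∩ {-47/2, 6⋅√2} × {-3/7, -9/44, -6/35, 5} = {6⋅√2} × {-3/7, -9/44, -6/35}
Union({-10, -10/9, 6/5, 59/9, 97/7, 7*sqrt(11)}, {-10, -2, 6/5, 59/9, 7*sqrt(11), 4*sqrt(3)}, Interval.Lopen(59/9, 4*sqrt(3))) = Union({-10, -2, -10/9, 6/5, 97/7, 7*sqrt(11)}, Interval(59/9, 4*sqrt(3)))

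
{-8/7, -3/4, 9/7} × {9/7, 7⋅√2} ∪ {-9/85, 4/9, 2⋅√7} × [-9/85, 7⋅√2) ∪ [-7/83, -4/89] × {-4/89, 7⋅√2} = ({-8/7, -3/4, 9/7} × {9/7, 7⋅√2}) ∪ ([-7/83, -4/89] × {-4/89, 7⋅√2}) ∪ ({-9/85, 4/9, 2⋅√7} × [-9/85, 7⋅√2))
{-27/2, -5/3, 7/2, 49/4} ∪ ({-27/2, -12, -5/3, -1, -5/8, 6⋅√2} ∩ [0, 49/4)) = {-27/2, -5/3, 7/2, 49/4, 6⋅√2}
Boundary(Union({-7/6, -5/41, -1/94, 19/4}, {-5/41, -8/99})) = {-7/6, -5/41, -8/99, -1/94, 19/4}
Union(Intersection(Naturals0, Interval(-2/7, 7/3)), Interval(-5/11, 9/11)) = Union(Interval(-5/11, 9/11), Range(0, 3, 1))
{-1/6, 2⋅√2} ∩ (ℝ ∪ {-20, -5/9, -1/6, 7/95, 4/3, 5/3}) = {-1/6, 2⋅√2}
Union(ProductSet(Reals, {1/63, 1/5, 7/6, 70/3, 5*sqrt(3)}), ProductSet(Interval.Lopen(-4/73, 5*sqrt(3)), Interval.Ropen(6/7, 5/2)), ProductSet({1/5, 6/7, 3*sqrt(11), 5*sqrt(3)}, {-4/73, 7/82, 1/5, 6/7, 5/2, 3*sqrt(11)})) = Union(ProductSet({1/5, 6/7, 3*sqrt(11), 5*sqrt(3)}, {-4/73, 7/82, 1/5, 6/7, 5/2, 3*sqrt(11)}), ProductSet(Interval.Lopen(-4/73, 5*sqrt(3)), Interval.Ropen(6/7, 5/2)), ProductSet(Reals, {1/63, 1/5, 7/6, 70/3, 5*sqrt(3)}))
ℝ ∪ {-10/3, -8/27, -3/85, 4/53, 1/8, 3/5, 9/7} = ℝ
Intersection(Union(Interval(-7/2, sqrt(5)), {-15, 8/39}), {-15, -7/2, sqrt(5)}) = {-15, -7/2, sqrt(5)}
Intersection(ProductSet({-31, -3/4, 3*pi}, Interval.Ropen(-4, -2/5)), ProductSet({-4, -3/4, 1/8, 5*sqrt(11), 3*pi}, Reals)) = ProductSet({-3/4, 3*pi}, Interval.Ropen(-4, -2/5))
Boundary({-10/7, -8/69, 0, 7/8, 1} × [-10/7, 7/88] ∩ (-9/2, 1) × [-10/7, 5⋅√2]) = {-10/7, -8/69, 0, 7/8} × [-10/7, 7/88]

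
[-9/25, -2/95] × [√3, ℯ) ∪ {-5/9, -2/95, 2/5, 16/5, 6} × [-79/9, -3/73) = ({-5/9, -2/95, 2/5, 16/5, 6} × [-79/9, -3/73)) ∪ ([-9/25, -2/95] × [√3, ℯ))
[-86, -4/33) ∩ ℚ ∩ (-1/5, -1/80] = ℚ ∩ (-1/5, -4/33)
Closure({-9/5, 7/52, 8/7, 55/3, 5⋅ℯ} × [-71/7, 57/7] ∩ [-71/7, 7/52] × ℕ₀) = {-9/5, 7/52} × {0, 1, …, 8}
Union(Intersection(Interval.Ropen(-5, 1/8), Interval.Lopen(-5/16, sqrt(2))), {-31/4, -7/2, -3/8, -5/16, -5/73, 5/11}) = Union({-31/4, -7/2, -3/8, 5/11}, Interval.Ropen(-5/16, 1/8))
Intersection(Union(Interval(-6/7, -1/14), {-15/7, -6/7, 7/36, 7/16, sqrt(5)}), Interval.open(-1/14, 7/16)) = {7/36}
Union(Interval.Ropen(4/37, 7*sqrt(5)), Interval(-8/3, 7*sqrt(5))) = Interval(-8/3, 7*sqrt(5))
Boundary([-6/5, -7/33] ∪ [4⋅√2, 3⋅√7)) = {-6/5, -7/33, 4⋅√2, 3⋅√7}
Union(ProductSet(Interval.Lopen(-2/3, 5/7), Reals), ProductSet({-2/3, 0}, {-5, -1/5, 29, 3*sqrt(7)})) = Union(ProductSet({-2/3, 0}, {-5, -1/5, 29, 3*sqrt(7)}), ProductSet(Interval.Lopen(-2/3, 5/7), Reals))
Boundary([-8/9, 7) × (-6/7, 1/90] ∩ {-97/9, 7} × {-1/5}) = ∅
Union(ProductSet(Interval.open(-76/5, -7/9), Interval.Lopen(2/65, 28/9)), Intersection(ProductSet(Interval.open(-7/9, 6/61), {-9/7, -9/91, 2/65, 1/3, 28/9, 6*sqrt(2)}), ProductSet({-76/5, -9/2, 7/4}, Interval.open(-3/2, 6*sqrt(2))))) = ProductSet(Interval.open(-76/5, -7/9), Interval.Lopen(2/65, 28/9))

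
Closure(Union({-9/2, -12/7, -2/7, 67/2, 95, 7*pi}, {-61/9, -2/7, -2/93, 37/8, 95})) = {-61/9, -9/2, -12/7, -2/7, -2/93, 37/8, 67/2, 95, 7*pi}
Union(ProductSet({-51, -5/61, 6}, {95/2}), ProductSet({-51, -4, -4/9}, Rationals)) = Union(ProductSet({-51, -4, -4/9}, Rationals), ProductSet({-51, -5/61, 6}, {95/2}))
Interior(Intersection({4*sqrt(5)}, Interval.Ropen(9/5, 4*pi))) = EmptySet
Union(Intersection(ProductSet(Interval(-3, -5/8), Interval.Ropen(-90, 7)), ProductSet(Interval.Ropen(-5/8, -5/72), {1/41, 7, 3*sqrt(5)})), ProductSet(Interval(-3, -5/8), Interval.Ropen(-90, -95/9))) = Union(ProductSet({-5/8}, {1/41, 3*sqrt(5)}), ProductSet(Interval(-3, -5/8), Interval.Ropen(-90, -95/9)))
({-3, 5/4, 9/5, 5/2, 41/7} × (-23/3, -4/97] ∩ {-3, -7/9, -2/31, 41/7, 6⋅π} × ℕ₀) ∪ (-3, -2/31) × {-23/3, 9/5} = (-3, -2/31) × {-23/3, 9/5}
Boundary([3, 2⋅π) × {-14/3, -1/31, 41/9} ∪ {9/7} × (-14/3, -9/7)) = ({9/7} × [-14/3, -9/7]) ∪ ([3, 2⋅π] × {-14/3, -1/31, 41/9})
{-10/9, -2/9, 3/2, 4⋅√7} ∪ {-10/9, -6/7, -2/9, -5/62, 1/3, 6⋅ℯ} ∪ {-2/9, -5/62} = {-10/9, -6/7, -2/9, -5/62, 1/3, 3/2, 4⋅√7, 6⋅ℯ}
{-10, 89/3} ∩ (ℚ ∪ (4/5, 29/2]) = {-10, 89/3}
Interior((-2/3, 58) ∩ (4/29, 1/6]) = (4/29, 1/6)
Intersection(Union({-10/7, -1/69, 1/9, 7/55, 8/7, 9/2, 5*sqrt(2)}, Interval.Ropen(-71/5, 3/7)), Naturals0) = Range(0, 1, 1)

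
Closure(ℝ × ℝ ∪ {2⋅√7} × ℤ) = ℝ × ℝ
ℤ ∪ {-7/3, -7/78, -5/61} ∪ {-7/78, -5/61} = ℤ ∪ {-7/3, -7/78, -5/61}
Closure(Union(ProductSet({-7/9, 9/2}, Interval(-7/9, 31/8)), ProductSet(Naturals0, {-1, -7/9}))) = Union(ProductSet({-7/9, 9/2}, Interval(-7/9, 31/8)), ProductSet(Naturals0, {-1, -7/9}))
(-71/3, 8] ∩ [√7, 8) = [√7, 8)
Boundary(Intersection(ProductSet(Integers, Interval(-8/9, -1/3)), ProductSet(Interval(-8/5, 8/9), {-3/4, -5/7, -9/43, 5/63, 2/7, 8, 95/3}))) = ProductSet(Range(-1, 1, 1), {-3/4, -5/7})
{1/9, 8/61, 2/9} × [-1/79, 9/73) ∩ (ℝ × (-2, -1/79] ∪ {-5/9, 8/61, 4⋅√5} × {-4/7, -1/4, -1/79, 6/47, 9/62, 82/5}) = {1/9, 8/61, 2/9} × {-1/79}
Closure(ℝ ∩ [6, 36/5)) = [6, 36/5]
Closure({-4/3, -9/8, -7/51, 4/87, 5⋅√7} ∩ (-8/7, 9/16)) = {-9/8, -7/51, 4/87}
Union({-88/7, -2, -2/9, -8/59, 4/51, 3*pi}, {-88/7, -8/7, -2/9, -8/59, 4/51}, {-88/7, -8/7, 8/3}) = {-88/7, -2, -8/7, -2/9, -8/59, 4/51, 8/3, 3*pi}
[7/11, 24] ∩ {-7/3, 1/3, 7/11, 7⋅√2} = {7/11, 7⋅√2}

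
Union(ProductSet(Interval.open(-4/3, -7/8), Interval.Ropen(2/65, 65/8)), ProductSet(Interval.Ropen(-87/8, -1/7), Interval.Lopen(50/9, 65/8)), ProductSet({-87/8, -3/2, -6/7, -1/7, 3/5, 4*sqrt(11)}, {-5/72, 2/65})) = Union(ProductSet({-87/8, -3/2, -6/7, -1/7, 3/5, 4*sqrt(11)}, {-5/72, 2/65}), ProductSet(Interval.Ropen(-87/8, -1/7), Interval.Lopen(50/9, 65/8)), ProductSet(Interval.open(-4/3, -7/8), Interval.Ropen(2/65, 65/8)))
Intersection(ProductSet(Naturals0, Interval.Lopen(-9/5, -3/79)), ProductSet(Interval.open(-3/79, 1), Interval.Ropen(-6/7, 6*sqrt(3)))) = ProductSet(Range(0, 1, 1), Interval(-6/7, -3/79))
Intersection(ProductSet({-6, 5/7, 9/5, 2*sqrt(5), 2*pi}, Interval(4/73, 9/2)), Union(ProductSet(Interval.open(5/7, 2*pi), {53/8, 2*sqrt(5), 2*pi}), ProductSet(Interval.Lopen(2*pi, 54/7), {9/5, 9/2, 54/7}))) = ProductSet({9/5, 2*sqrt(5)}, {2*sqrt(5)})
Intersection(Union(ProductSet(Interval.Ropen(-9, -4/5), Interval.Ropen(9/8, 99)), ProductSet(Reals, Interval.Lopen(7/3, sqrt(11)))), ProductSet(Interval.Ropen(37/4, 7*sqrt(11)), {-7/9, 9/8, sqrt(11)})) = ProductSet(Interval.Ropen(37/4, 7*sqrt(11)), {sqrt(11)})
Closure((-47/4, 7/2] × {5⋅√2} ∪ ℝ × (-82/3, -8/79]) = (ℝ × [-82/3, -8/79]) ∪ ([-47/4, 7/2] × {5⋅√2})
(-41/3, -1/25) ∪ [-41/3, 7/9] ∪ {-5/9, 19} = [-41/3, 7/9] ∪ {19}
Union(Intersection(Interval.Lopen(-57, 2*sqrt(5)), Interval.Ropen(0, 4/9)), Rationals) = Union(Interval(0, 4/9), Rationals)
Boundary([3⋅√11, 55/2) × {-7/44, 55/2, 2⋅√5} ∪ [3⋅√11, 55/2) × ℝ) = {55/2, 3⋅√11} × ℝ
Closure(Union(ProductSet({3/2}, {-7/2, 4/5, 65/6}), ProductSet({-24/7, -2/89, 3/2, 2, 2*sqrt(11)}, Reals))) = ProductSet({-24/7, -2/89, 3/2, 2, 2*sqrt(11)}, Reals)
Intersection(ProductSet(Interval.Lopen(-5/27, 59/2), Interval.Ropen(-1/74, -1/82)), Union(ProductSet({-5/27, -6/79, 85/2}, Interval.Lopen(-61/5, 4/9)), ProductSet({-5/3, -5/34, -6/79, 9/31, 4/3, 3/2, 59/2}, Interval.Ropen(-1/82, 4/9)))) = ProductSet({-6/79}, Interval.Ropen(-1/74, -1/82))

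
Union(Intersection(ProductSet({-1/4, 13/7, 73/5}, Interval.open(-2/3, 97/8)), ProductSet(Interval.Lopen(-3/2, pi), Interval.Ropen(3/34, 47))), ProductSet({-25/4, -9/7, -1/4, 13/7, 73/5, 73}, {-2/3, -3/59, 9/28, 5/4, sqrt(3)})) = Union(ProductSet({-1/4, 13/7}, Interval.Ropen(3/34, 97/8)), ProductSet({-25/4, -9/7, -1/4, 13/7, 73/5, 73}, {-2/3, -3/59, 9/28, 5/4, sqrt(3)}))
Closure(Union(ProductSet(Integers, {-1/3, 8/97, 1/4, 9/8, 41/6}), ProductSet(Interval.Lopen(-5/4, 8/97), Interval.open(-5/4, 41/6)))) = Union(ProductSet({-5/4, 8/97}, Interval(-5/4, 41/6)), ProductSet(Integers, {-1/3, 8/97, 1/4, 9/8, 41/6}), ProductSet(Interval(-5/4, 8/97), {-5/4, 41/6}), ProductSet(Interval.Lopen(-5/4, 8/97), Interval.open(-5/4, 41/6)))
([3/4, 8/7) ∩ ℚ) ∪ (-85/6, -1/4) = (-85/6, -1/4) ∪ (ℚ ∩ [3/4, 8/7))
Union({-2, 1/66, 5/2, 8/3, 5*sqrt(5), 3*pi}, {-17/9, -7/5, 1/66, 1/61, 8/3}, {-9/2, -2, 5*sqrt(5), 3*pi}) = {-9/2, -2, -17/9, -7/5, 1/66, 1/61, 5/2, 8/3, 5*sqrt(5), 3*pi}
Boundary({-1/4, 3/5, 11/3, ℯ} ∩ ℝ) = {-1/4, 3/5, 11/3, ℯ}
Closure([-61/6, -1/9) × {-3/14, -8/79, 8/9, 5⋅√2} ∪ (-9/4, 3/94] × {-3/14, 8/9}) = ([-9/4, 3/94] × {-3/14, 8/9}) ∪ ([-61/6, -1/9] × {-3/14, -8/79, 8/9, 5⋅√2})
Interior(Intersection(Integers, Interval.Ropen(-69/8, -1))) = EmptySet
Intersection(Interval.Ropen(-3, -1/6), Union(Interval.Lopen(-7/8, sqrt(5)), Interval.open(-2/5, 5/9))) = Interval.open(-7/8, -1/6)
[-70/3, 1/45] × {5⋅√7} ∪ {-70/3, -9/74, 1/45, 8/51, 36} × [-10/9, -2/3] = ({-70/3, -9/74, 1/45, 8/51, 36} × [-10/9, -2/3]) ∪ ([-70/3, 1/45] × {5⋅√7})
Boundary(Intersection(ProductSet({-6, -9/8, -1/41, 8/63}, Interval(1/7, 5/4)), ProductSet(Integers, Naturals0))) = ProductSet({-6}, Range(1, 2, 1))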